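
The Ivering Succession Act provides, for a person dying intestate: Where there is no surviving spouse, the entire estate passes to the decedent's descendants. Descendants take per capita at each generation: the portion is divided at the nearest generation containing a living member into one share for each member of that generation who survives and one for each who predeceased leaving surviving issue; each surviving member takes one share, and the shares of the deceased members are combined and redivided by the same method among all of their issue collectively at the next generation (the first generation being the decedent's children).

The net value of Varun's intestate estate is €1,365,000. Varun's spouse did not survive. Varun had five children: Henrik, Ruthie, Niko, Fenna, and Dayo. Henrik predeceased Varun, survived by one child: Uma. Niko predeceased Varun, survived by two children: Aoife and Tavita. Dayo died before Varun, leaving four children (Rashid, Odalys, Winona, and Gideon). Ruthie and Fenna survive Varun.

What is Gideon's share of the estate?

Gideon receives €117,000.

The entire €1,365,000 passes to the descendants.
That amount (€1,365,000) is divided at the children's generation into 5 shares of €273,000. Ruthie and Fenna each take €273,000. The 3 shares of the deceased (Henrik, Niko, and Dayo) are combined into a pool of €819,000.
That pool (€819,000) is divided at the grandchildren's generation equally among Uma, Aoife, Tavita, Rashid, Odalys, Winona, and Gideon: €117,000 each.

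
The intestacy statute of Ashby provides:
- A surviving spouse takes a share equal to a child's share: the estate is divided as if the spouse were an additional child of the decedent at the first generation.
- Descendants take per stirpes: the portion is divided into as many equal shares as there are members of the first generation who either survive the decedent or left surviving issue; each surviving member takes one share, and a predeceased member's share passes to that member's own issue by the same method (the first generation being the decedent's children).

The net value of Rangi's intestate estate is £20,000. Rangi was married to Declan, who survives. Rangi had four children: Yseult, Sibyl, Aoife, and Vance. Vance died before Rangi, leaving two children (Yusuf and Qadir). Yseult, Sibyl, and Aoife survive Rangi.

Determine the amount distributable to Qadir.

The spouse counts as an additional share at the children's level, so there are 5 primary shares of £4,000. Declan takes one such share (£4,000).
The children's combined portion (£16,000) is divided into 4 shares of £4,000: Yseult, Sibyl, and Aoife each take £4,000; Vance's £4,000 share passes to Vance's issue.
Vance's share (£4,000) is divided into 2 shares of £2,000: Yusuf and Qadir each take £2,000.

Qadir receives £2,000.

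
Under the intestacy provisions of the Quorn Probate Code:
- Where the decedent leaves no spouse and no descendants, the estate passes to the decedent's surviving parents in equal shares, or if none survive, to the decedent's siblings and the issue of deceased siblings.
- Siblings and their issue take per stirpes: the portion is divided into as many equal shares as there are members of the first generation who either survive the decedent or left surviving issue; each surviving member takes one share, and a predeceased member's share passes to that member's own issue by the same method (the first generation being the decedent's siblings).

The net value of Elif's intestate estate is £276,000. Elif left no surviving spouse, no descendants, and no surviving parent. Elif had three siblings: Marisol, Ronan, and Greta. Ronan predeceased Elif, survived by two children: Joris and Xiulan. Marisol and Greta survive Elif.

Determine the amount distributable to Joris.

The entire £276,000 passes to the siblings and their issue.
That amount (£276,000) is divided into 3 shares of £92,000: Marisol and Greta each take £92,000; Ronan's £92,000 share passes to Ronan's issue.
Ronan's share (£92,000) is divided into 2 shares of £46,000: Joris and Xiulan each take £46,000.

Joris receives £46,000.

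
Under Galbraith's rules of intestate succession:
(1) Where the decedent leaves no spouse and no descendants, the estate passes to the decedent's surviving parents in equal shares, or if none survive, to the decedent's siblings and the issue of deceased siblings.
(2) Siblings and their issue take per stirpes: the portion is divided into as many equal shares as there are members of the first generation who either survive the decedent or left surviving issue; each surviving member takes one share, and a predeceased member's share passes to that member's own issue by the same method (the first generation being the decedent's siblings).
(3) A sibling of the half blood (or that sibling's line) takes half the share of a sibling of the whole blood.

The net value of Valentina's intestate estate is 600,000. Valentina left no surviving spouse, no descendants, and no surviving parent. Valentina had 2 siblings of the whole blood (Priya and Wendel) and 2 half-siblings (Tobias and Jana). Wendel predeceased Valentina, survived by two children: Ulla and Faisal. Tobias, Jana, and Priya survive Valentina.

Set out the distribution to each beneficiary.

The entire 600,000 passes to the siblings and their issue.
Counting each half-blood sibling's line as half a unit, there are 3 units in 600,000, so one unit is 200,000. Whole-blood lines (Priya and Wendel) take 200,000 each; half-blood lines (Tobias and Jana) take 100,000 each.
Wendel's share (200,000) is divided into 2 shares of 100,000: Ulla and Faisal each take 100,000.

Tobias: 100,000; Jana: 100,000; Priya: 200,000; Ulla: 100,000; Faisal: 100,000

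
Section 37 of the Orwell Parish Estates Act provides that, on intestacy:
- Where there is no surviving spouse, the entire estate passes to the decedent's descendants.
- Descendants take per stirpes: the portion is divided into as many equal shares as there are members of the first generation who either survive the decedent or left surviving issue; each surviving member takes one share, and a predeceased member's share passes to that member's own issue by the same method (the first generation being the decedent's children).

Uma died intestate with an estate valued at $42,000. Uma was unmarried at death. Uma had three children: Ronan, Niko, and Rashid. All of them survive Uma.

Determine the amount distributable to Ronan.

The entire $42,000 passes to the descendants.
That amount ($42,000) is divided into 3 shares of $14,000: Ronan, Niko, and Rashid each take $14,000.

Ronan receives $14,000.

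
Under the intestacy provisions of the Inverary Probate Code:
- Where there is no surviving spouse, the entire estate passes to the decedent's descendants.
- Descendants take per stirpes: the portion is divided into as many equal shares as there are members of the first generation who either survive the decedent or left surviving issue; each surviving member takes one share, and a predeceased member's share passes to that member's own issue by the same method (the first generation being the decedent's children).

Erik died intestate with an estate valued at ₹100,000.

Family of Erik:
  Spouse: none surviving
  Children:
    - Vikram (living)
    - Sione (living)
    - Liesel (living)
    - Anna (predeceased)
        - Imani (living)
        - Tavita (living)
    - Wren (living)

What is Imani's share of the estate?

The entire ₹100,000 passes to the descendants.
That amount (₹100,000) is divided into 5 shares of ₹20,000: Vikram, Sione, Liesel, and Wren each take ₹20,000; Anna's ₹20,000 share passes to Anna's issue.
Anna's share (₹20,000) is divided into 2 shares of ₹10,000: Imani and Tavita each take ₹10,000.

Imani receives ₹10,000.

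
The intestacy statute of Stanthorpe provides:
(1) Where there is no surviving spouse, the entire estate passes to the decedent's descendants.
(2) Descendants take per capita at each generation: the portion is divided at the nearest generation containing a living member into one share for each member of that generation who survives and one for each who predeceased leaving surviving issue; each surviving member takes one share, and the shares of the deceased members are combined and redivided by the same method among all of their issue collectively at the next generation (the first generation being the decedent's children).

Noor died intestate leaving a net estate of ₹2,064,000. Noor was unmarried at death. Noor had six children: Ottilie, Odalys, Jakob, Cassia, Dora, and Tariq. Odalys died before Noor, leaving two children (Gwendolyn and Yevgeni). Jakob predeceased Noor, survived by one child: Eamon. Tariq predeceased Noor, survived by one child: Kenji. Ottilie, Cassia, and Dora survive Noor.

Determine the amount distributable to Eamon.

Eamon receives ₹258,000.

The entire ₹2,064,000 passes to the descendants.
That amount (₹2,064,000) is divided at the children's generation into 6 shares of ₹344,000. Ottilie, Cassia, and Dora each take ₹344,000. The 3 shares of the deceased (Odalys, Jakob, and Tariq) are combined into a pool of ₹1,032,000.
That pool (₹1,032,000) is divided at the grandchildren's generation equally among Gwendolyn, Yevgeni, Eamon, and Kenji: ₹258,000 each.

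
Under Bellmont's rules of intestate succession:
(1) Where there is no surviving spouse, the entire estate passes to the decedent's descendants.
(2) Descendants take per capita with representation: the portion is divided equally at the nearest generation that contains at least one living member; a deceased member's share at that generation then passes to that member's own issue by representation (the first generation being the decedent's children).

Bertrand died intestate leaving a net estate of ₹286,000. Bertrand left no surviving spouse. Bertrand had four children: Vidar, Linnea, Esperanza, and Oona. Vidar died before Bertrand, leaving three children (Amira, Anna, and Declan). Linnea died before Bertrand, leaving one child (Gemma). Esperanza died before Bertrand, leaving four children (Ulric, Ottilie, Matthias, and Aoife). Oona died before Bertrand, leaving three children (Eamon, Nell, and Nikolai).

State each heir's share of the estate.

The entire ₹286,000 passes to the descendants.
No child survives, so the initial division is made at the grandchildren's generation.
That amount (₹286,000) is divided into 11 shares of ₹26,000: Amira, Anna, Declan, Gemma, Ulric, Ottilie, Matthias, Aoife, Eamon, Nell, and Nikolai each take ₹26,000.

Amira: ₹26,000; Anna: ₹26,000; Declan: ₹26,000; Gemma: ₹26,000; Ulric: ₹26,000; Ottilie: ₹26,000; Matthias: ₹26,000; Aoife: ₹26,000; Eamon: ₹26,000; Nell: ₹26,000; Nikolai: ₹26,000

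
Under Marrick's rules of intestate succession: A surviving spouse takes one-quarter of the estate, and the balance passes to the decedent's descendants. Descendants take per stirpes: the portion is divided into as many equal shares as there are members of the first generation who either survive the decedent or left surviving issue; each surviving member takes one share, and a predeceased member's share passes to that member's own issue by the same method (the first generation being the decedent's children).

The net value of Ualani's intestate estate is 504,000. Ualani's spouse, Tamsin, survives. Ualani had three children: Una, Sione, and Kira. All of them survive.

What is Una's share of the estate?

Tamsin takes one-quarter of 504,000 = 126,000. The remaining 378,000 passes to the descendants.
The descendants' portion (378,000) is divided into 3 shares of 126,000: Una, Sione, and Kira each take 126,000.

Una receives 126,000.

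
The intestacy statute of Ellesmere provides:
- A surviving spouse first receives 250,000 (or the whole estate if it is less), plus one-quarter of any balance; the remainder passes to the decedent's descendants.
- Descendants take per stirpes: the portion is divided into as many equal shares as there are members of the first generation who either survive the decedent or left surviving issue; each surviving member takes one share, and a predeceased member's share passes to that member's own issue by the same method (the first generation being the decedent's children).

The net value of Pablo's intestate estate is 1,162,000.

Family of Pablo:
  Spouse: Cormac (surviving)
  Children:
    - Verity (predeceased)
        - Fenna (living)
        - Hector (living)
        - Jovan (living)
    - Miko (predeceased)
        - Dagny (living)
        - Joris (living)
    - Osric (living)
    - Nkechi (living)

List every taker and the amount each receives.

Cormac: 478,000; Fenna: 57,000; Hector: 57,000; Jovan: 57,000; Dagny: 85,500; Joris: 85,500; Osric: 171,000; Nkechi: 171,000

Cormac first takes 250,000, leaving a balance of 912,000. Cormac then takes one-quarter of the balance (228,000), for a total of 478,000. The remaining 684,000 passes to the descendants.
The descendants' portion (684,000) is divided into 4 shares of 171,000: Osric and Nkechi each take 171,000; Verity's 171,000 share passes to Verity's issue; Miko's 171,000 share passes to Miko's issue.
Verity's share (171,000) is divided into 3 shares of 57,000: Fenna, Hector, and Jovan each take 57,000.
Miko's share (171,000) is divided into 2 shares of 85,500: Dagny and Joris each take 85,500.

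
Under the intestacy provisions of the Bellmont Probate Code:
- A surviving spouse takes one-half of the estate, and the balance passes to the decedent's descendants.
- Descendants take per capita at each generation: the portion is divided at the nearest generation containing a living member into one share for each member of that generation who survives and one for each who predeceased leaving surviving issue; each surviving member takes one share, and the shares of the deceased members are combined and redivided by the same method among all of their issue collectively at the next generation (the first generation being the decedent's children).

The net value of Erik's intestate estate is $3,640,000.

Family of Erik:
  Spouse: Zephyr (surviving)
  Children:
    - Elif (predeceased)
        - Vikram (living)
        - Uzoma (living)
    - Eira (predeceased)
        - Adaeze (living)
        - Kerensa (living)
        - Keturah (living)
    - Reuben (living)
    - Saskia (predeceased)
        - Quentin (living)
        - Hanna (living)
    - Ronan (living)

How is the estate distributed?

Zephyr takes one-half of $3,640,000 = $1,820,000. The remaining $1,820,000 passes to the descendants.
The descendants' portion ($1,820,000) is divided at the children's generation into 5 shares of $364,000. Reuben and Ronan each take $364,000. The 3 shares of the deceased (Elif, Eira, and Saskia) are combined into a pool of $1,092,000.
That pool ($1,092,000) is divided at the grandchildren's generation equally among Vikram, Uzoma, Adaeze, Kerensa, Keturah, Quentin, and Hanna: $156,000 each.

Zephyr: $1,820,000; Vikram: $156,000; Uzoma: $156,000; Adaeze: $156,000; Kerensa: $156,000; Keturah: $156,000; Reuben: $364,000; Quentin: $156,000; Hanna: $156,000; Ronan: $364,000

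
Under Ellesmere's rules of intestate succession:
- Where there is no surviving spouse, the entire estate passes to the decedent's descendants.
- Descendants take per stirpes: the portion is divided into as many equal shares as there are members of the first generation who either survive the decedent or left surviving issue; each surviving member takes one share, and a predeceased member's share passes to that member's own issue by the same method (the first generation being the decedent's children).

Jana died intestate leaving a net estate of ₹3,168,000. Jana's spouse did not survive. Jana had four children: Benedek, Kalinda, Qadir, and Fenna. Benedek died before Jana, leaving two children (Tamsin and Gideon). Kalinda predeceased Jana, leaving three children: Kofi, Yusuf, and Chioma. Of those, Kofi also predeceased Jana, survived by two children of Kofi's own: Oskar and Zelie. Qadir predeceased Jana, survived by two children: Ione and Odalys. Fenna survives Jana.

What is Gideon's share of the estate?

Gideon receives ₹396,000.

The entire ₹3,168,000 passes to the descendants.
That amount (₹3,168,000) is divided into 4 shares of ₹792,000: Fenna takes ₹792,000; Benedek's ₹792,000 share passes to Benedek's issue; Kalinda's ₹792,000 share passes to Kalinda's issue; Qadir's ₹792,000 share passes to Qadir's issue.
Benedek's share (₹792,000) is divided into 2 shares of ₹396,000: Tamsin and Gideon each take ₹396,000.
Kalinda's share (₹792,000) is divided into 3 shares of ₹264,000: Yusuf and Chioma each take ₹264,000; Kofi's ₹264,000 share passes to Kofi's issue.
Kofi's share (₹264,000) is divided into 2 shares of ₹132,000: Oskar and Zelie each take ₹132,000.
Qadir's share (₹792,000) is divided into 2 shares of ₹396,000: Ione and Odalys each take ₹396,000.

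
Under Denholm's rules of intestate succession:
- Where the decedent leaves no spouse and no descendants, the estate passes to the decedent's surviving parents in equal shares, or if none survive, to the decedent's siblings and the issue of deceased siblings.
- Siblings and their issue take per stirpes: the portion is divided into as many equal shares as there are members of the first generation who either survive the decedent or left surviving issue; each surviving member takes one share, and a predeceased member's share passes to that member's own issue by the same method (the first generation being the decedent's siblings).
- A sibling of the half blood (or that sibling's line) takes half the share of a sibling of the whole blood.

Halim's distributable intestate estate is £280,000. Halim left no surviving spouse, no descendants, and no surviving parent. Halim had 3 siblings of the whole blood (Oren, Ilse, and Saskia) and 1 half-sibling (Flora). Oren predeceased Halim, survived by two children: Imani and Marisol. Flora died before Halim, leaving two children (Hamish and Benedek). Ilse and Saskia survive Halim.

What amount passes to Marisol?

The entire £280,000 passes to the siblings and their issue.
Counting each half-blood sibling's line as half a unit, there are 7/2 units in £280,000, so one unit is £80,000. Whole-blood lines (Oren, Ilse, and Saskia) take £80,000 each; half-blood lines (Flora) take £40,000 each.
Oren's share (£80,000) is divided into 2 shares of £40,000: Imani and Marisol each take £40,000.
Flora's share (£40,000) is divided into 2 shares of £20,000: Hamish and Benedek each take £20,000.

Marisol receives £40,000.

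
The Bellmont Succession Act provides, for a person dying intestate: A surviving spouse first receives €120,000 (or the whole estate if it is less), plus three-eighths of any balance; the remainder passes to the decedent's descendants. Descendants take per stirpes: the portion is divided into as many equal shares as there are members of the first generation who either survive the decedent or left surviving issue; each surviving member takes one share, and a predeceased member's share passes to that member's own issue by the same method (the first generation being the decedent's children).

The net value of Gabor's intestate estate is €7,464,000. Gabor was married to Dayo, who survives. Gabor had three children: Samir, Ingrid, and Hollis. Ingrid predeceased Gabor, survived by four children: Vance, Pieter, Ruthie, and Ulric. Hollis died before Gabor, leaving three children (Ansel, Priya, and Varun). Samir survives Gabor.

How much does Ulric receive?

Ulric receives €382,500.

Dayo first takes €120,000, leaving a balance of €7,344,000. Dayo then takes three-eighths of the balance (€2,754,000), for a total of €2,874,000. The remaining €4,590,000 passes to the descendants.
The descendants' portion (€4,590,000) is divided into 3 shares of €1,530,000: Samir takes €1,530,000; Ingrid's €1,530,000 share passes to Ingrid's issue; Hollis's €1,530,000 share passes to Hollis's issue.
Ingrid's share (€1,530,000) is divided into 4 shares of €382,500: Vance, Pieter, Ruthie, and Ulric each take €382,500.
Hollis's share (€1,530,000) is divided into 3 shares of €510,000: Ansel, Priya, and Varun each take €510,000.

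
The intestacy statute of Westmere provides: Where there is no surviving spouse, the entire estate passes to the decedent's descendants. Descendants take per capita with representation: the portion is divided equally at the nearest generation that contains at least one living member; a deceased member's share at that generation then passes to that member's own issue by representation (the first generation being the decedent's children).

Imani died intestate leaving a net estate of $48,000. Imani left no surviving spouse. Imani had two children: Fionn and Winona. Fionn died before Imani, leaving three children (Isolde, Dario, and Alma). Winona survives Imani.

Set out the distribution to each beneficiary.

The entire $48,000 passes to the descendants.
That amount ($48,000) is divided into 2 shares of $24,000: Winona takes $24,000; Fionn's $24,000 share passes to Fionn's issue.
Fionn's share ($24,000) is divided into 3 shares of $8,000: Isolde, Dario, and Alma each take $8,000.

Isolde: $8,000; Dario: $8,000; Alma: $8,000; Winona: $24,000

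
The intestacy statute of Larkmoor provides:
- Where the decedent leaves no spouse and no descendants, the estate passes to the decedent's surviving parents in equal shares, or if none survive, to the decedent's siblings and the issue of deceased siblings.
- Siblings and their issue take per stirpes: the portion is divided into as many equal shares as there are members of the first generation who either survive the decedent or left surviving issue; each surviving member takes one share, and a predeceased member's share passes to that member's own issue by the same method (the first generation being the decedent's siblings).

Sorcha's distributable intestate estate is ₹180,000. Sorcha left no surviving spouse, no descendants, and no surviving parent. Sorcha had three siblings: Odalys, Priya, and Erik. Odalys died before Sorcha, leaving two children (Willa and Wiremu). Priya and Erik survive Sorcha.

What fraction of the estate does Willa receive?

Willa receives 1/6 of the estate.

The entire ₹180,000 passes to the siblings and their issue.
That amount (₹180,000) is divided into 3 shares of ₹60,000: Priya and Erik each take ₹60,000; Odalys's ₹60,000 share passes to Odalys's issue.
Odalys's share (₹60,000) is divided into 2 shares of ₹30,000: Willa and Wiremu each take ₹30,000.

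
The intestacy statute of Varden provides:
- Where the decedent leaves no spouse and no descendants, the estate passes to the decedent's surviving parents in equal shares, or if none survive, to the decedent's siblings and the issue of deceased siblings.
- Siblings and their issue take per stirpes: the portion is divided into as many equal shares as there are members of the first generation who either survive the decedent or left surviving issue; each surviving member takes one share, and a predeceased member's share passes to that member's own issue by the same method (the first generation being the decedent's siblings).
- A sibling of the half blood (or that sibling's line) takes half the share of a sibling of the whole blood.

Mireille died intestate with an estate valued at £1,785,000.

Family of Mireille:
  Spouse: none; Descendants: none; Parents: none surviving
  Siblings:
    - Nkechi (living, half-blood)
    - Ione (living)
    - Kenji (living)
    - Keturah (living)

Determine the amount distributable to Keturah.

Keturah receives £510,000.

The entire £1,785,000 passes to the siblings and their issue.
Counting each half-blood sibling's line as half a unit, there are 7/2 units in £1,785,000, so one unit is £510,000. Whole-blood lines (Ione, Kenji, and Keturah) take £510,000 each; half-blood lines (Nkechi) take £255,000 each.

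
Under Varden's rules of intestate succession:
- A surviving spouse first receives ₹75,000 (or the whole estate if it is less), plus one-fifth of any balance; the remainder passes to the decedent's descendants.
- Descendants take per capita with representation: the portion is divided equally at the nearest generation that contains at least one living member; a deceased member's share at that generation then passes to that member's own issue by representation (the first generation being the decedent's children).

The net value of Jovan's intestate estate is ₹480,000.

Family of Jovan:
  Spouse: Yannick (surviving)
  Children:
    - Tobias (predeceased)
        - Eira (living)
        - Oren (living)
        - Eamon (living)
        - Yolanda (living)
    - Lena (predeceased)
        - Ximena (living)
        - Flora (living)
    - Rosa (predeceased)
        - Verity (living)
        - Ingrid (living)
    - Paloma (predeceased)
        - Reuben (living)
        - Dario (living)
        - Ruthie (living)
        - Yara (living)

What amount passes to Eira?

Yannick first takes ₹75,000, leaving a balance of ₹405,000. Yannick then takes one-fifth of the balance (₹81,000), for a total of ₹156,000. The remaining ₹324,000 passes to the descendants.
No child survives, so the initial division is made at the grandchildren's generation.
The descendants' portion (₹324,000) is divided into 12 shares of ₹27,000: Eira, Oren, Eamon, Yolanda, Ximena, Flora, Verity, Ingrid, Reuben, Dario, Ruthie, and Yara each take ₹27,000.

Eira receives ₹27,000.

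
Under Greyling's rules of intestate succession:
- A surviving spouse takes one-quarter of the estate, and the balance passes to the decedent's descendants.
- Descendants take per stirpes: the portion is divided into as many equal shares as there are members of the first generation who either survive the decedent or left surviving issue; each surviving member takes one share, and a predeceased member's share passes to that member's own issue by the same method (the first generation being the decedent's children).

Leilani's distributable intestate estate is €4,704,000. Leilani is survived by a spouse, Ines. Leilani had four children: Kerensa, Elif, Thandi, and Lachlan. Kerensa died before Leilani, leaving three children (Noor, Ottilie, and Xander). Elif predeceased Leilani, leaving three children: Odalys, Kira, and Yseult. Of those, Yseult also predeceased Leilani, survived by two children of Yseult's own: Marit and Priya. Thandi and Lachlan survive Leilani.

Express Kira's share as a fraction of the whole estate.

Ines takes one-quarter of €4,704,000 = €1,176,000. The remaining €3,528,000 passes to the descendants.
The descendants' portion (€3,528,000) is divided into 4 shares of €882,000: Thandi and Lachlan each take €882,000; Kerensa's €882,000 share passes to Kerensa's issue; Elif's €882,000 share passes to Elif's issue.
Kerensa's share (€882,000) is divided into 3 shares of €294,000: Noor, Ottilie, and Xander each take €294,000.
Elif's share (€882,000) is divided into 3 shares of €294,000: Odalys and Kira each take €294,000; Yseult's €294,000 share passes to Yseult's issue.
Yseult's share (€294,000) is divided into 2 shares of €147,000: Marit and Priya each take €147,000.

Kira receives 1/16 of the estate.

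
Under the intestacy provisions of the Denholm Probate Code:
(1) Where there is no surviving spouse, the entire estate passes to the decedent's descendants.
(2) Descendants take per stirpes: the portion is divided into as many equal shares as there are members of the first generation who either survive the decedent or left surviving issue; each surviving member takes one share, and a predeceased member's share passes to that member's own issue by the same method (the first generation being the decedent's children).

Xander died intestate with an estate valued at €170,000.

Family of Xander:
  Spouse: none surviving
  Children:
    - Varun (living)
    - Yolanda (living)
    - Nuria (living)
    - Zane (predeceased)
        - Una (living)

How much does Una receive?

The entire €170,000 passes to the descendants.
That amount (€170,000) is divided into 4 shares of €42,500: Varun, Yolanda, and Nuria each take €42,500; Zane's €42,500 share passes to Zane's issue.
Zane's share (€42,500) passes entirely to Una.

Una receives €42,500.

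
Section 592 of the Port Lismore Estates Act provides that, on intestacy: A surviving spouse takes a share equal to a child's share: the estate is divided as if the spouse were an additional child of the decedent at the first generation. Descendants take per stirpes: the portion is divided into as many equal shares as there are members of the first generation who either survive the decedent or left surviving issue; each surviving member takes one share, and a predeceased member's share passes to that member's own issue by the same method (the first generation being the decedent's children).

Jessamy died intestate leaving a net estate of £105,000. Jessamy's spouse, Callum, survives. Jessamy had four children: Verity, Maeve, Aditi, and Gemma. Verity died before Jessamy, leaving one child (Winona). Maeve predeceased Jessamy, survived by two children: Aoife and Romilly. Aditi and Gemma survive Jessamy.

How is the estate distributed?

Callum: £21,000; Winona: £21,000; Aoife: £10,500; Romilly: £10,500; Aditi: £21,000; Gemma: £21,000

The spouse counts as an additional share at the children's level, so there are 5 primary shares of £21,000. Callum takes one such share (£21,000).
The children's combined portion (£84,000) is divided into 4 shares of £21,000: Aditi and Gemma each take £21,000; Verity's £21,000 share passes to Verity's issue; Maeve's £21,000 share passes to Maeve's issue.
Verity's share (£21,000) passes entirely to Winona.
Maeve's share (£21,000) is divided into 2 shares of £10,500: Aoife and Romilly each take £10,500.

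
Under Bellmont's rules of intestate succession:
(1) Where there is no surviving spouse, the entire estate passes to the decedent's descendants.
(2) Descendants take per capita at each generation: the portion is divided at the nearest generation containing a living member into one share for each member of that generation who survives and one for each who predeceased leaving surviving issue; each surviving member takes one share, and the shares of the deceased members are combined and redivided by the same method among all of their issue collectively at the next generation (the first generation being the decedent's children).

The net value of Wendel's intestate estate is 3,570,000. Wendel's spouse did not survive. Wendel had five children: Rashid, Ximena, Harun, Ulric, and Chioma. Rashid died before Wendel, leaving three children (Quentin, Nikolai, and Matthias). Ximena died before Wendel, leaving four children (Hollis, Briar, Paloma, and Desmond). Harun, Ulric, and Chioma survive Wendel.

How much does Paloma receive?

Paloma receives 204,000.

The entire 3,570,000 passes to the descendants.
That amount (3,570,000) is divided at the children's generation into 5 shares of 714,000. Harun, Ulric, and Chioma each take 714,000. The 2 shares of the deceased (Rashid and Ximena) are combined into a pool of 1,428,000.
That pool (1,428,000) is divided at the grandchildren's generation equally among Quentin, Nikolai, Matthias, Hollis, Briar, Paloma, and Desmond: 204,000 each.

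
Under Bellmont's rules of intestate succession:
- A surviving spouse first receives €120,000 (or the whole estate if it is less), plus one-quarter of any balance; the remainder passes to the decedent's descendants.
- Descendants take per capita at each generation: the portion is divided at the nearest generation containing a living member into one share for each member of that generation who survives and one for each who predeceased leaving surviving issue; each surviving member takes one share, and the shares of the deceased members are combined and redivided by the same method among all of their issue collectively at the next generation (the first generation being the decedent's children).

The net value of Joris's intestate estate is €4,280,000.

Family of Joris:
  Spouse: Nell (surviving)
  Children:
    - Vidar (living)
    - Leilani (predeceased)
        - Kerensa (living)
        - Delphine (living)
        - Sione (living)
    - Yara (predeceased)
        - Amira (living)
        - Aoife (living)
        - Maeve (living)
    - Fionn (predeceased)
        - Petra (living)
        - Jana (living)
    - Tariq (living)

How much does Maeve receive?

Nell first takes €120,000, leaving a balance of €4,160,000. Nell then takes one-quarter of the balance (€1,040,000), for a total of €1,160,000. The remaining €3,120,000 passes to the descendants.
The descendants' portion (€3,120,000) is divided at the children's generation into 5 shares of €624,000. Vidar and Tariq each take €624,000. The 3 shares of the deceased (Leilani, Yara, and Fionn) are combined into a pool of €1,872,000.
That pool (€1,872,000) is divided at the grandchildren's generation equally among Kerensa, Delphine, Sione, Amira, Aoife, Maeve, Petra, and Jana: €234,000 each.

Maeve receives €234,000.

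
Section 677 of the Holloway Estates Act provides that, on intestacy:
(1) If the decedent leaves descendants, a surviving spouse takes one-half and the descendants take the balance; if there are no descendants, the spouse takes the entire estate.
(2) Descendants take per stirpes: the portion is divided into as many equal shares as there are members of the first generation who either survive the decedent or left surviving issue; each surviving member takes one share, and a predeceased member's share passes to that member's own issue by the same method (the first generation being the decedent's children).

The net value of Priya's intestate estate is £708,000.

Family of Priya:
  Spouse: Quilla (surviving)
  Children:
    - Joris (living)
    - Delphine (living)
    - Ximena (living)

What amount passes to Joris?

Joris receives £118,000.

Quilla takes one-half of £708,000 = £354,000. The remaining £354,000 passes to the descendants.
The descendants' portion (£354,000) is divided into 3 shares of £118,000: Joris, Delphine, and Ximena each take £118,000.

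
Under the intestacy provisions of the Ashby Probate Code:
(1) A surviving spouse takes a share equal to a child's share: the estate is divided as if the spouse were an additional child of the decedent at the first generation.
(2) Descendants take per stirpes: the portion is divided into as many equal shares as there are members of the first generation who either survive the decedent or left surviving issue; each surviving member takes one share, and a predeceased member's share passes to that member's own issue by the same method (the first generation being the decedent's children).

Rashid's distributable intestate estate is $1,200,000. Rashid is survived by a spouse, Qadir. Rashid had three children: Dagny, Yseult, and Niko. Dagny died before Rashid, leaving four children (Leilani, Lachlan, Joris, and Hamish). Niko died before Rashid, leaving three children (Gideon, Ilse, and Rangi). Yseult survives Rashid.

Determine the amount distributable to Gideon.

The spouse counts as an additional share at the children's level, so there are 4 primary shares of $300,000. Qadir takes one such share ($300,000).
The children's combined portion ($900,000) is divided into 3 shares of $300,000: Yseult takes $300,000; Dagny's $300,000 share passes to Dagny's issue; Niko's $300,000 share passes to Niko's issue.
Dagny's share ($300,000) is divided into 4 shares of $75,000: Leilani, Lachlan, Joris, and Hamish each take $75,000.
Niko's share ($300,000) is divided into 3 shares of $100,000: Gideon, Ilse, and Rangi each take $100,000.

Gideon receives $100,000.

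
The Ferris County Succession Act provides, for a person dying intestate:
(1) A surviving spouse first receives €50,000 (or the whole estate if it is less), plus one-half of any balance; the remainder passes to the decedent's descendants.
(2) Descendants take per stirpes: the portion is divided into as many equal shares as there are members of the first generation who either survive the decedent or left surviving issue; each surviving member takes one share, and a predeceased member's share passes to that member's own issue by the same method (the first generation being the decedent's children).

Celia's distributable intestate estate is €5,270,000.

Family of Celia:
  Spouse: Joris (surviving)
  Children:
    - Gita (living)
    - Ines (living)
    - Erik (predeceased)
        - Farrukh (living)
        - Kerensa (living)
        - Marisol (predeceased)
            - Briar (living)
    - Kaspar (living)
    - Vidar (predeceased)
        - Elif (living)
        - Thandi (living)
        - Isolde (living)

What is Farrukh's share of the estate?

Farrukh receives €174,000.

Joris first takes €50,000, leaving a balance of €5,220,000. Joris then takes one-half of the balance (€2,610,000), for a total of €2,660,000. The remaining €2,610,000 passes to the descendants.
The descendants' portion (€2,610,000) is divided into 5 shares of €522,000: Gita, Ines, and Kaspar each take €522,000; Erik's €522,000 share passes to Erik's issue; Vidar's €522,000 share passes to Vidar's issue.
Erik's share (€522,000) is divided into 3 shares of €174,000: Farrukh and Kerensa each take €174,000; Marisol's €174,000 share passes to Marisol's issue.
Marisol's share (€174,000) passes entirely to Briar.
Vidar's share (€522,000) is divided into 3 shares of €174,000: Elif, Thandi, and Isolde each take €174,000.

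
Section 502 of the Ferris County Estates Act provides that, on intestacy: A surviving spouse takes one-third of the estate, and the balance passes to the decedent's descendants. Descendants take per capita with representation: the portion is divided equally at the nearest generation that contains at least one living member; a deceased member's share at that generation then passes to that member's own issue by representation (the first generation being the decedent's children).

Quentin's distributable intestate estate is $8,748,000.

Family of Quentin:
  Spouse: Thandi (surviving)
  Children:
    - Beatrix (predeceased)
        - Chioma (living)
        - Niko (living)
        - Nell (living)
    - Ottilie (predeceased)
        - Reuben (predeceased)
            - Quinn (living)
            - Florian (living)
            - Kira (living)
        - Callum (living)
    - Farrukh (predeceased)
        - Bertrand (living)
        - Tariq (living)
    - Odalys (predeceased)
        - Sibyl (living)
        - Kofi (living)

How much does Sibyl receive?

Thandi takes one-third of $8,748,000 = $2,916,000. The remaining $5,832,000 passes to the descendants.
No child survives, so the initial division is made at the grandchildren's generation.
The descendants' portion ($5,832,000) is divided into 9 shares of $648,000: Chioma, Niko, Nell, Callum, Bertrand, Tariq, Sibyl, and Kofi each take $648,000; Reuben's $648,000 share passes to Reuben's issue.
Reuben's share ($648,000) is divided into 3 shares of $216,000: Quinn, Florian, and Kira each take $216,000.

Sibyl receives $648,000.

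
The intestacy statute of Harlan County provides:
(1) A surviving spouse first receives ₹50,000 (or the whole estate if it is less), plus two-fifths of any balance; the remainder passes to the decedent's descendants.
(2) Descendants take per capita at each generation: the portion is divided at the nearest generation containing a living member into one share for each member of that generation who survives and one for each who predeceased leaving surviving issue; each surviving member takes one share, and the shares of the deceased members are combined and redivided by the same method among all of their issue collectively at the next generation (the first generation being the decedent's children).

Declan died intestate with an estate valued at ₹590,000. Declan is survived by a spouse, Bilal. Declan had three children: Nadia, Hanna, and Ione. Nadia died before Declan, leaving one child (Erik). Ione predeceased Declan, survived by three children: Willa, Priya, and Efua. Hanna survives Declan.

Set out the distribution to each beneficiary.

Bilal: ₹266,000; Erik: ₹54,000; Hanna: ₹108,000; Willa: ₹54,000; Priya: ₹54,000; Efua: ₹54,000

Bilal first takes ₹50,000, leaving a balance of ₹540,000. Bilal then takes two-fifths of the balance (₹216,000), for a total of ₹266,000. The remaining ₹324,000 passes to the descendants.
The descendants' portion (₹324,000) is divided at the children's generation into 3 shares of ₹108,000. Hanna takes ₹108,000. The 2 shares of the deceased (Nadia and Ione) are combined into a pool of ₹216,000.
That pool (₹216,000) is divided at the grandchildren's generation equally among Erik, Willa, Priya, and Efua: ₹54,000 each.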